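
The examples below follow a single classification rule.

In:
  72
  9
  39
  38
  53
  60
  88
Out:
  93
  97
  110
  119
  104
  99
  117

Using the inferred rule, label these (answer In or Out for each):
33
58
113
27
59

The pattern is that an item is 'In' exactly when: at most 88.

In, In, Out, In, In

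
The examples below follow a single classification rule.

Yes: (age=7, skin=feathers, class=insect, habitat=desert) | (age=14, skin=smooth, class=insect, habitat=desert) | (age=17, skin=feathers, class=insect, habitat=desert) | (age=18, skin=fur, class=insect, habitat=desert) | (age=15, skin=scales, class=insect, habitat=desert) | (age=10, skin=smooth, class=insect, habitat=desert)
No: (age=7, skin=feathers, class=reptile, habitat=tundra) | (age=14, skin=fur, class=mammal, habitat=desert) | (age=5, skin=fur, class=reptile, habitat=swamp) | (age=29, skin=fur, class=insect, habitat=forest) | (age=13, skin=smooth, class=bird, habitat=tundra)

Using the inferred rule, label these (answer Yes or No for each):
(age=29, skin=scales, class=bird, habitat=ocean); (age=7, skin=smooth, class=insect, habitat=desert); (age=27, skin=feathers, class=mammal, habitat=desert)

'Yes' ⟺ class is insect AND habitat is desert.
No: (age=29, skin=scales, class=bird, habitat=ocean), since class is bird, habitat is ocean.
Yes: (age=7, skin=smooth, class=insect, habitat=desert), since class is insect, habitat is desert.
No: (age=27, skin=feathers, class=mammal, habitat=desert), since class is mammal, habitat is desert.

No, Yes, No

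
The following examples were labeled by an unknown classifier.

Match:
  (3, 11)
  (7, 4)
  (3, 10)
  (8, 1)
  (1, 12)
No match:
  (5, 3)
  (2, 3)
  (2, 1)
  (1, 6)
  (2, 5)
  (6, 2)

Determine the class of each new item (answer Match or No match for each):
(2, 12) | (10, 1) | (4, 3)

The pattern is that an item is 'Match' exactly when: sum ≥ 9.
Match: (2, 12), since 2+12 = 14.
Match: (10, 1), since 10+1 = 11.
No match: (4, 3), since 4+3 = 7.

Match, Match, No match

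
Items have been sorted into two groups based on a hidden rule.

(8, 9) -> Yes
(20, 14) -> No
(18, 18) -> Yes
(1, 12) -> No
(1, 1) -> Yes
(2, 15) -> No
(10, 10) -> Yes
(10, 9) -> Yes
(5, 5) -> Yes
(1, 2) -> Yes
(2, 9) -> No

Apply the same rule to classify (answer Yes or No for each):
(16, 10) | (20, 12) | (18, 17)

No, No, Yes

The classifier is using: |first − second| ≤ 1.
(16, 10): |16−10| = 6 — does not satisfy this, so No.
(20, 12): |20−12| = 8 — does not satisfy this, so No.
(18, 17): |18−17| = 1 — satisfies this, so Yes.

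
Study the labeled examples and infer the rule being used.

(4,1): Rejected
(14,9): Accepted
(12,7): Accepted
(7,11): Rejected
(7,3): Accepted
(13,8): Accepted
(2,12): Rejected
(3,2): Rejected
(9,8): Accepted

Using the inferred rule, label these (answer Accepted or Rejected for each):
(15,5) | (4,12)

Accepted, Rejected

The pattern is that an item is 'Accepted' exactly when: first > second AND sum ≥ 10.
(15,5): 15 > 5, 15+5 = 20 — satisfies this, so Accepted. (4,12): 4 < 12, 4+12 = 16 — does not fit, so Rejected.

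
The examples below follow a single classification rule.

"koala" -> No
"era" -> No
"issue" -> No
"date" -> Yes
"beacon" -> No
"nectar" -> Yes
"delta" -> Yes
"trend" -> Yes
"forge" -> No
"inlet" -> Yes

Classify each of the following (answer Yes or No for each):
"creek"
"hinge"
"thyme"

No, No, Yes

The pattern is that an item is 'Yes' exactly when: contains 't'.
"creek": no 't', does not pass → No.
"hinge": no 't', does not pass → No.
"thyme": has 't', qualifies → Yes.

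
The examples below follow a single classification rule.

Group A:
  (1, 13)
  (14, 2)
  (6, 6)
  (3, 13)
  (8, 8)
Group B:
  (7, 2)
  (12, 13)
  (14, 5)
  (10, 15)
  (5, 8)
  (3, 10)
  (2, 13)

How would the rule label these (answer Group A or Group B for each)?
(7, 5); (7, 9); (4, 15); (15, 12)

Group A, Group A, Group B, Group B

The classifier is using: sum is even.
(7, 5): 7+5 = 12, checks out → Group A. (7, 9): 7+9 = 16, checks out → Group A. (4, 15): 4+15 = 19, doesn't match → Group B. (15, 12): 15+12 = 27, doesn't match → Group B.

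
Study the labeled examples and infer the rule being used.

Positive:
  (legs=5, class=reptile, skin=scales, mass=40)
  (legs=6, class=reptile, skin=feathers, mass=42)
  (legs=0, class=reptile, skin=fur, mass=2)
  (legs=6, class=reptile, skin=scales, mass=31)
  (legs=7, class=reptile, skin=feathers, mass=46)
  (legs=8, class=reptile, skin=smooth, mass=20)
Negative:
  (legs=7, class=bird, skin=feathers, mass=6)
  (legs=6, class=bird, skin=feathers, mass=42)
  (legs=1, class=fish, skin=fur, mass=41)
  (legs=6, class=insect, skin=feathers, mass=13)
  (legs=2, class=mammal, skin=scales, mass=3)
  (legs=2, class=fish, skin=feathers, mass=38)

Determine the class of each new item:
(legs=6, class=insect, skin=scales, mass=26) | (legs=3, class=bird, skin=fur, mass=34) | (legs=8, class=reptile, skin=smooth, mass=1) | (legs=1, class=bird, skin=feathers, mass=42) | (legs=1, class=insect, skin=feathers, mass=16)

A rule that fits every label: class is reptile — true of each 'Positive' example, false of each 'Negative' one.
(legs=6, class=insect, skin=scales, mass=26): class is insect — doesn't match, so Negative.
(legs=3, class=bird, skin=fur, mass=34): class is bird — doesn't match, so Negative.
(legs=8, class=reptile, skin=smooth, mass=1): class is reptile — matches, so Positive.
(legs=1, class=bird, skin=feathers, mass=42): class is bird — doesn't match, so Negative.
(legs=1, class=insect, skin=feathers, mass=16): class is insect — doesn't match, so Negative.

Negative, Negative, Positive, Negative, Negative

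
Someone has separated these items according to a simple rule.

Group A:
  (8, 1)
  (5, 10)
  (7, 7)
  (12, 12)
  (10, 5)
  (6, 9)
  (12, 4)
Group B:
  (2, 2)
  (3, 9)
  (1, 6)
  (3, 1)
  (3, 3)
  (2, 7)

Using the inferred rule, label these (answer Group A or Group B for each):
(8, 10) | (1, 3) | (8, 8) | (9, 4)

Group A, Group B, Group A, Group A

Rule: first ≥ 4. This holds for each 'Group A' example and fails for each 'Group B' one.
(8, 10): first 8 — meets the rule, so Group A. (1, 3): first 1 — doesn't qualify, so Group B. (8, 8): first 8 — meets the rule, so Group A. (9, 4): first 9 — meets the rule, so Group A.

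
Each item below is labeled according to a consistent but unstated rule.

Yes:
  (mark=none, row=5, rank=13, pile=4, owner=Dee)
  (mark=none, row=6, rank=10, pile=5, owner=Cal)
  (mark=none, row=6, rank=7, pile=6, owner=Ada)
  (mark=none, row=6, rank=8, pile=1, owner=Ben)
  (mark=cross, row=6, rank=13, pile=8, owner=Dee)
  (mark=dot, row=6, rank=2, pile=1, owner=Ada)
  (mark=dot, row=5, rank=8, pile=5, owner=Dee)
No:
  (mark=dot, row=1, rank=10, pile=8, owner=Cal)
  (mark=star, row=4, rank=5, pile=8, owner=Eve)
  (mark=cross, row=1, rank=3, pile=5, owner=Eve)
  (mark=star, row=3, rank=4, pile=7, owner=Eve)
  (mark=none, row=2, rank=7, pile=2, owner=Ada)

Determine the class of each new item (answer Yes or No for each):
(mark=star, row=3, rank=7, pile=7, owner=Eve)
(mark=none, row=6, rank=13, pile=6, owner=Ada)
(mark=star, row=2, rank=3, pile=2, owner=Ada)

No, Yes, No

One predicate separates the groups cleanly: row ≥ 5.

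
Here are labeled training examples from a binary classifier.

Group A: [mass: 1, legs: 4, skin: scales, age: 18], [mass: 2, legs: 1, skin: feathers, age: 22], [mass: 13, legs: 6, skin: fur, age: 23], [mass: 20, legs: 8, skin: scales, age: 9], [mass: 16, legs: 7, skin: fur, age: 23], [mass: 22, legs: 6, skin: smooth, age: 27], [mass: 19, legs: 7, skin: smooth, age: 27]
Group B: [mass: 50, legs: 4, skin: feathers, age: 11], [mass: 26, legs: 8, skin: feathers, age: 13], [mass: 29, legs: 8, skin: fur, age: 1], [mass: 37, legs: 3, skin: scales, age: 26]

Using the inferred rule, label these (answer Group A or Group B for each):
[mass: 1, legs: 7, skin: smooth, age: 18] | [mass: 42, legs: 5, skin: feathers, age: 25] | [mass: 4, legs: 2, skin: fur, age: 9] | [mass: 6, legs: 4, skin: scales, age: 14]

Every 'Group A' example satisfies: mass ≤ 22. None of the 'Group B' examples do.
[mass: 1, legs: 7, skin: smooth, age: 18]: mass = 1, satisfies this → Group A.
[mass: 42, legs: 5, skin: feathers, age: 25]: mass = 42, does not pass → Group B.
[mass: 4, legs: 2, skin: fur, age: 9]: mass = 4, satisfies this → Group A.
[mass: 6, legs: 4, skin: scales, age: 14]: mass = 6, satisfies this → Group A.

Group A, Group B, Group A, Group A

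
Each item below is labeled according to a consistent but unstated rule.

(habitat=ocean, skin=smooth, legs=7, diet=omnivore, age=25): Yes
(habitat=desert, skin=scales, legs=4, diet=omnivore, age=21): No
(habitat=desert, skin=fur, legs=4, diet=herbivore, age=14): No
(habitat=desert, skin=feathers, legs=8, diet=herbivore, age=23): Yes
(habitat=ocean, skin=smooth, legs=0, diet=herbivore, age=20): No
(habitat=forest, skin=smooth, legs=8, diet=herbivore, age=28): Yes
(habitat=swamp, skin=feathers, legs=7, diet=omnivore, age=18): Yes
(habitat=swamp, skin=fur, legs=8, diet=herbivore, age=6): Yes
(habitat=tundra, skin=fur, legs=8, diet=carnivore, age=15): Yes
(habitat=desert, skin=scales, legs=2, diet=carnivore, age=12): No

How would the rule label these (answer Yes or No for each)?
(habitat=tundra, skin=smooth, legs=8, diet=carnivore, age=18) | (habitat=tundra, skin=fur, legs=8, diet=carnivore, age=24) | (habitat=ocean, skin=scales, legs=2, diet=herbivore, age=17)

The common property of the 'Yes' items is: legs ≥ 7. No 'No' item has it.
(habitat=tundra, skin=smooth, legs=8, diet=carnivore, age=18): Yes (legs = 8). (habitat=tundra, skin=fur, legs=8, diet=carnivore, age=24): Yes (legs = 8). (habitat=ocean, skin=scales, legs=2, diet=herbivore, age=17): No (legs = 2).

Yes, Yes, No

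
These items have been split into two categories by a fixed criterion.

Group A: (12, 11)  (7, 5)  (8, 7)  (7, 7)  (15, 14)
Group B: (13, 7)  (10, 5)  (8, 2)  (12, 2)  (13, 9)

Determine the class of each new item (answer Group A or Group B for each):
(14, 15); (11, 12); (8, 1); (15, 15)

The distinguishing property — |first − second| ≤ 2 — holds for all the 'Group A' cases and none of the 'Group B' cases.
(14, 15): |14−15| = 1 — satisfies this, so Group A.
(11, 12): |11−12| = 1 — satisfies this, so Group A.
(8, 1): |8−1| = 7 — lacks this property, so Group B.
(15, 15): |15−15| = 0 — satisfies this, so Group A.

Group A, Group A, Group B, Group A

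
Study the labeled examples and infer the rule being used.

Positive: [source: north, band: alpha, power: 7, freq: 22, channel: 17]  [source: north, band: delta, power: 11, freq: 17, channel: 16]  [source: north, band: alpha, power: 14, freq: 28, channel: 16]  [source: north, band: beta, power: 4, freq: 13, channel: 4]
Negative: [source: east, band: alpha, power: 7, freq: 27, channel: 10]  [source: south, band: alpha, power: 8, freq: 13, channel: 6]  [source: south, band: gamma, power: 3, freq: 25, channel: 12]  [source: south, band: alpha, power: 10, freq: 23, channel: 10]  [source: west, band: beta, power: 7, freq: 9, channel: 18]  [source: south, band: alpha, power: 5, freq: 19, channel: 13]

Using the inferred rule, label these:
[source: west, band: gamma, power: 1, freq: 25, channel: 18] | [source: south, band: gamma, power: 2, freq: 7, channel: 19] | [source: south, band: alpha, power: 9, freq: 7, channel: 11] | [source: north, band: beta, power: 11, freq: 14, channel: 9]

Negative, Negative, Negative, Positive

Every 'Positive' example satisfies: source is north. None of the 'Negative' examples do.
Negative: [source: west, band: gamma, power: 1, freq: 25, channel: 18], since source is west.
Negative: [source: south, band: gamma, power: 2, freq: 7, channel: 19], since source is south.
Negative: [source: south, band: alpha, power: 9, freq: 7, channel: 11], since source is south.
Positive: [source: north, band: beta, power: 11, freq: 14, channel: 9], since source is north.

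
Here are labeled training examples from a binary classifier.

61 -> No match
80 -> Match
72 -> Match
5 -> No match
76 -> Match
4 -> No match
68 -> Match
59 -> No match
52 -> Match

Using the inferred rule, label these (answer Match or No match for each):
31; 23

No match, No match

The simplest hypothesis consistent with all the labels is: even AND at least 5.
31: 31 is odd, 31 ≥ 5 — does not fit, so No match.
23: 23 is odd, 23 ≥ 5 — does not fit, so No match.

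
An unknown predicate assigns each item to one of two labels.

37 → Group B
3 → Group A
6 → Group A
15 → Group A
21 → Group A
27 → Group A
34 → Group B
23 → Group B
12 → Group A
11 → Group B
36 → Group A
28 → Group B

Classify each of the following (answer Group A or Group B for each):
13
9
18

Group B, Group A, Group A

Looking at the examples, the only property every 'Group A' case has and every 'Group B' case lacks is: multiple of 3.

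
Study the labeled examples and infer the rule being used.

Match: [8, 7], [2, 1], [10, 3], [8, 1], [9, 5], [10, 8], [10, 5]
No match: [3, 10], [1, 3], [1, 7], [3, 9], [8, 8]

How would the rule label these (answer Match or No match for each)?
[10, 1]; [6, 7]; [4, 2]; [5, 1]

The pattern is that an item is 'Match' exactly when: first > second.
[10, 1]: 10 > 1, satisfies this → Match. [6, 7]: 6 < 7, does not pass → No match. [4, 2]: 4 > 2, satisfies this → Match. [5, 1]: 5 > 1, satisfies this → Match.

Match, No match, Match, Match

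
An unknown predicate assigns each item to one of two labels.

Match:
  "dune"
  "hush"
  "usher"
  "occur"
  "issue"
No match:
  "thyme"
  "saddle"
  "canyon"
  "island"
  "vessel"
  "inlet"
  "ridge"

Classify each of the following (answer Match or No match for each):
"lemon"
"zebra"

No match, No match

Rule: contains 'u'. This holds for each 'Match' example and fails for each 'No match' one.
"lemon": no 'u' — fails the rule, so No match. "zebra": no 'u' — fails the rule, so No match.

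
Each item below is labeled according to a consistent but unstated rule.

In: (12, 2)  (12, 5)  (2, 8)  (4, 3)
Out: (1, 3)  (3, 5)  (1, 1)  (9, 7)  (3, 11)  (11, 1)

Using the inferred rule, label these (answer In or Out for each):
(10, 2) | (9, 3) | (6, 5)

In, Out, In

Every 'In' example satisfies: first is even. None of the 'Out' examples do.
(10, 2): first 10 — has this property, so In.
(9, 3): first 9 — does not pass, so Out.
(6, 5): first 6 — has this property, so In.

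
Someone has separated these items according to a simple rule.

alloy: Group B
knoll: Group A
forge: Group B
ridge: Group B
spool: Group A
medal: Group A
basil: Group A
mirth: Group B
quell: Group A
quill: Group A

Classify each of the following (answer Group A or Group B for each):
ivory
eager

The distinguishing property — ends with 'l' — holds for all the 'Group A' cases and none of the 'Group B' cases.

Group B, Group B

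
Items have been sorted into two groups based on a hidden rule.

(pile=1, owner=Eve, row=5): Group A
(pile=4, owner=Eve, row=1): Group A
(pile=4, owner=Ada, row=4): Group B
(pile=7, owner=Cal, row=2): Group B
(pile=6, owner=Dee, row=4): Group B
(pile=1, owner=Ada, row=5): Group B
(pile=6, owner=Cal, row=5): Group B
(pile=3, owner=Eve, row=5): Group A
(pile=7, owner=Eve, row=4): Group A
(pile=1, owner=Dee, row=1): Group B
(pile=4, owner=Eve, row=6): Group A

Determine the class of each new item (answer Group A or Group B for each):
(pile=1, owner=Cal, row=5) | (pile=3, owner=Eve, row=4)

The common property of the 'Group A' items is: owner is Eve. No 'Group B' item has it.
(pile=1, owner=Cal, row=5) → owner is Cal → Group B.
(pile=3, owner=Eve, row=4) → owner is Eve → Group A.

Group B, Group A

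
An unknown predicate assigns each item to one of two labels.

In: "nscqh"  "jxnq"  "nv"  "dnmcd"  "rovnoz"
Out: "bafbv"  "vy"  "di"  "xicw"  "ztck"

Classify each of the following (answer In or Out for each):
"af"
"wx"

Out, Out

The common property of the 'In' items is: contains 'n'. No 'Out' item has it.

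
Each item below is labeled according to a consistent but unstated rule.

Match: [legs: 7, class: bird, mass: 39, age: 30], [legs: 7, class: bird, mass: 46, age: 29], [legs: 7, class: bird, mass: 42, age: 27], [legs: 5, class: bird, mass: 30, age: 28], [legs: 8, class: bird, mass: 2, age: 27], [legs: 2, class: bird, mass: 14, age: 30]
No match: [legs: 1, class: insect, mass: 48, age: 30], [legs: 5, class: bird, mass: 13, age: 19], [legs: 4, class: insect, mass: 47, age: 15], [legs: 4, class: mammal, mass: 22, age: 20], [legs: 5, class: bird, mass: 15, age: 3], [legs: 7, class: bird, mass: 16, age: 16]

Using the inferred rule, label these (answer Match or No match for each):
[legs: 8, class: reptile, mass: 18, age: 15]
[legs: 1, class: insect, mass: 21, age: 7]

The rule appears to be: class is bird AND age ≥ 20.

No match, No match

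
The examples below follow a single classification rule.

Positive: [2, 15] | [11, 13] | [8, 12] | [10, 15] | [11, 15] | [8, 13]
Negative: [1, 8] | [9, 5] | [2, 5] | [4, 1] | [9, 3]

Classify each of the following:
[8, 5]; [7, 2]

Negative, Negative

The distinguishing property — sum ≥ 17 — holds for all the 'Positive' cases and none of the 'Negative' cases.
Negative: [8, 5], since 8+5 = 13.
Negative: [7, 2], since 7+2 = 9.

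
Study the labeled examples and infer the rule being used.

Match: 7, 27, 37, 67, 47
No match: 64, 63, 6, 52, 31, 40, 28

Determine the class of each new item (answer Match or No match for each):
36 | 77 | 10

No match, Match, No match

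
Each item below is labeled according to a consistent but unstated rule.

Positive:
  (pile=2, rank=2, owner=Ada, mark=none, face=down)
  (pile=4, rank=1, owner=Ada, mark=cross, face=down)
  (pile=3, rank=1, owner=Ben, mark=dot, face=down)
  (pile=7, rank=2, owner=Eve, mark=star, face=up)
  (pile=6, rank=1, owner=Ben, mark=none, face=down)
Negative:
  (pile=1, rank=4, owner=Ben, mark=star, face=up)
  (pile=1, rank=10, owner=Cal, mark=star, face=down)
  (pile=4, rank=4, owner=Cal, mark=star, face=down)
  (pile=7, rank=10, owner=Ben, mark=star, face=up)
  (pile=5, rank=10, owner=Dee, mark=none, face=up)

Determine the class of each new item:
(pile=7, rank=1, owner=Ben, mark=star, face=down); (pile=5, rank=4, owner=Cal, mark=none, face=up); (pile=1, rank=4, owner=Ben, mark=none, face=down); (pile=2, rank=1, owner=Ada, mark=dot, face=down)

A rule that fits every label: rank ≤ 2 — true of each 'Positive' example, false of each 'Negative' one.
(pile=7, rank=1, owner=Ben, mark=star, face=down): Positive (rank = 1). (pile=5, rank=4, owner=Cal, mark=none, face=up): Negative (rank = 4). (pile=1, rank=4, owner=Ben, mark=none, face=down): Negative (rank = 4). (pile=2, rank=1, owner=Ada, mark=dot, face=down): Positive (rank = 1).

Positive, Negative, Negative, Positive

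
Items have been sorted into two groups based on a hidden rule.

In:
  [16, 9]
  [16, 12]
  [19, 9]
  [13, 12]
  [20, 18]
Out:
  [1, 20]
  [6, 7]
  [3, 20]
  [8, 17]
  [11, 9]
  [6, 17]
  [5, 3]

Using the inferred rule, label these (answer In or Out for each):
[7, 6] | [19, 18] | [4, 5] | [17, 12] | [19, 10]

Out, In, Out, In, In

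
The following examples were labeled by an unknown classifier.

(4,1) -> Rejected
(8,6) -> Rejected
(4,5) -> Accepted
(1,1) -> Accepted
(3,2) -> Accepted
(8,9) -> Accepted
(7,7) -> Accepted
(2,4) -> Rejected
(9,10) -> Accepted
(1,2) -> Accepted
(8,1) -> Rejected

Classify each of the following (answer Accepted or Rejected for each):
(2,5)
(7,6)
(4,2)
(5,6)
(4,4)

Rejected, Accepted, Rejected, Accepted, Accepted

The classifier is using: |first − second| ≤ 1.
Rejected: (2,5), since |2−5| = 3. Accepted: (7,6), since |7−6| = 1. Rejected: (4,2), since |4−2| = 2. Accepted: (5,6), since |5−6| = 1. Accepted: (4,4), since |4−4| = 0.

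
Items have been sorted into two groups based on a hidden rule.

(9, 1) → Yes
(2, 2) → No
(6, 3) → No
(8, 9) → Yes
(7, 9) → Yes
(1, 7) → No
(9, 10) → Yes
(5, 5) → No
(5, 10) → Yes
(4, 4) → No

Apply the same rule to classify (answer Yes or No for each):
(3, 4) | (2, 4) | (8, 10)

No, No, Yes

The pattern is that an item is 'Yes' exactly when: max ≥ 8.
No: (3, 4), since max 4. No: (2, 4), since max 4. Yes: (8, 10), since max 10.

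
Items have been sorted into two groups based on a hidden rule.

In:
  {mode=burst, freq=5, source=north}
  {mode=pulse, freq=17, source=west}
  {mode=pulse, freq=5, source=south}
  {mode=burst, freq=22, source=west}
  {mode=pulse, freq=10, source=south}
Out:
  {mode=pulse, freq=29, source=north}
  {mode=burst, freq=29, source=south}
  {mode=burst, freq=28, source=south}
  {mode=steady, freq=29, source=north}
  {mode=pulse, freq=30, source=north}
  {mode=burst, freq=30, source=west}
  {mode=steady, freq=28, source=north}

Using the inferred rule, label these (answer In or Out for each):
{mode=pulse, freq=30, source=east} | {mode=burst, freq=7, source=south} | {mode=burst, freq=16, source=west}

One predicate separates the groups cleanly: freq ≤ 22.
{mode=pulse, freq=30, source=east}: freq = 30 — does not fit, so Out.
{mode=burst, freq=7, source=south}: freq = 7 — passes, so In.
{mode=burst, freq=16, source=west}: freq = 16 — passes, so In.

Out, In, In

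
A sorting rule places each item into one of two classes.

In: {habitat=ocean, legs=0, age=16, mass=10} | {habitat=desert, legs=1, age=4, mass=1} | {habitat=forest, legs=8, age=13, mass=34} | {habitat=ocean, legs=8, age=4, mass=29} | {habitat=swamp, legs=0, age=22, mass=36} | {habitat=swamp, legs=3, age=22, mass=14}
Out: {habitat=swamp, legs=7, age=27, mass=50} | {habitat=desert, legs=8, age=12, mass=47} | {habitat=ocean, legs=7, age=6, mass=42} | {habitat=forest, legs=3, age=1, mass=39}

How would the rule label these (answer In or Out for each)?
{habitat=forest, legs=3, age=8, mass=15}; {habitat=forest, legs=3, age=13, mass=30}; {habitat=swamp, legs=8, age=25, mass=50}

In, In, Out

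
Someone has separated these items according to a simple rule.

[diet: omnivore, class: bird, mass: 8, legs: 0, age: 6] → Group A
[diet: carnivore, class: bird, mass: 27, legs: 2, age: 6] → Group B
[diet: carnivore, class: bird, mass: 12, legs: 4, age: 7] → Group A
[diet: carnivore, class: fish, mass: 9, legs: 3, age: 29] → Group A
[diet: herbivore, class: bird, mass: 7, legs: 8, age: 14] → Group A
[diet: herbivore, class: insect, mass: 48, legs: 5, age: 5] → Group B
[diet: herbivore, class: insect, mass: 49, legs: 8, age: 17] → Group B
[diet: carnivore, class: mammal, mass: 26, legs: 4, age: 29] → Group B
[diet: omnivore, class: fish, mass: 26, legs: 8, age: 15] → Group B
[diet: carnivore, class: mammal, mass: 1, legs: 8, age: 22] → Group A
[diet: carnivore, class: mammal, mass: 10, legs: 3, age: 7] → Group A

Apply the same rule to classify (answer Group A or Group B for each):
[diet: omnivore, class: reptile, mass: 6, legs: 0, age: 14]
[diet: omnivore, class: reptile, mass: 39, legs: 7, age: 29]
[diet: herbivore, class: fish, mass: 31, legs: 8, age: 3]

Group A, Group B, Group B

The rule appears to be: mass ≤ 12.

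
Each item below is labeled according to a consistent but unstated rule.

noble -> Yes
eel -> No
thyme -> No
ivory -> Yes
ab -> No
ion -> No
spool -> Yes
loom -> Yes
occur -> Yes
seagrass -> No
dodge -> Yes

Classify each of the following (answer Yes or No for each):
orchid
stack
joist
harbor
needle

All 'Yes' examples share one property — length ≥ 4 AND contains 'o' — and every 'No' example lacks it.
orchid: length 6, has 'o' — satisfies this, so Yes.
stack: length 5, no 'o' — does not pass, so No.
joist: length 5, has 'o' — satisfies this, so Yes.
harbor: length 6, has 'o' — satisfies this, so Yes.
needle: length 6, no 'o' — does not pass, so No.

Yes, No, Yes, Yes, No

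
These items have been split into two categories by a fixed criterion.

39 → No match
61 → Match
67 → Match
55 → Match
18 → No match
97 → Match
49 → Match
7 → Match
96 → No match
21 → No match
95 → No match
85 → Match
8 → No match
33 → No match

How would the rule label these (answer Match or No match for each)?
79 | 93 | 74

Match, No match, No match

The rule appears to be: ≡ 1 (mod 3).
79: Match (79 mod 3 = 1).
93: No match (93 mod 3 = 0).
74: No match (74 mod 3 = 2).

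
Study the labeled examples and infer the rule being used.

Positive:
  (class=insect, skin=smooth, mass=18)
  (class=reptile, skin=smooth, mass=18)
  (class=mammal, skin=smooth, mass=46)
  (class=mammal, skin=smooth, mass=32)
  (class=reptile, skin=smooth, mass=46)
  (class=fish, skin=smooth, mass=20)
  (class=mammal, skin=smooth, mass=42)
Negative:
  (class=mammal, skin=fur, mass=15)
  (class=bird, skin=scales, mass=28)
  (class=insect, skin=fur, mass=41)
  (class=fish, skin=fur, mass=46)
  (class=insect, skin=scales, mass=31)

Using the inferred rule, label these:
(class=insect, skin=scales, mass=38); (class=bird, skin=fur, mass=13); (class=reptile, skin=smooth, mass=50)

One predicate separates the groups cleanly: skin is smooth.
(class=insect, skin=scales, mass=38) — skin is scales, hence Negative.
(class=bird, skin=fur, mass=13) — skin is fur, hence Negative.
(class=reptile, skin=smooth, mass=50) — skin is smooth, hence Positive.

Negative, Negative, Positive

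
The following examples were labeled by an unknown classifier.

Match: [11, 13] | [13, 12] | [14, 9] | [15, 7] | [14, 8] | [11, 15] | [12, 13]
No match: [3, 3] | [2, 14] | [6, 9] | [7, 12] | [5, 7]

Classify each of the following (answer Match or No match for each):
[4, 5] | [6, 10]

No match, No match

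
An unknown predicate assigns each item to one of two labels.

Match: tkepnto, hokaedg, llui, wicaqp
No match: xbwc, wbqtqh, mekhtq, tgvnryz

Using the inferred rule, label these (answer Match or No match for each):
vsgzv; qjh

No match, No match

The simplest hypothesis consistent with all the labels is: has ≥ 2 vowels.
No match: vsgzv, since 0 vowels.
No match: qjh, since 0 vowels.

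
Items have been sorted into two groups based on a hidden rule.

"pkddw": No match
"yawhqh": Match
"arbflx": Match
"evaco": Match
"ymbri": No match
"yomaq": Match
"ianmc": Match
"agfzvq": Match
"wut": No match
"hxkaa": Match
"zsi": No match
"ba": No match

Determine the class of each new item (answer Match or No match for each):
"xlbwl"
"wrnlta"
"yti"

The common property of the 'Match' items is: length ≥ 3 AND contains 'a'. No 'No match' item has it.
"xlbwl" → length 5, no 'a' → No match. "wrnlta" → length 6, has 'a' → Match. "yti" → length 3, no 'a' → No match.

No match, Match, No match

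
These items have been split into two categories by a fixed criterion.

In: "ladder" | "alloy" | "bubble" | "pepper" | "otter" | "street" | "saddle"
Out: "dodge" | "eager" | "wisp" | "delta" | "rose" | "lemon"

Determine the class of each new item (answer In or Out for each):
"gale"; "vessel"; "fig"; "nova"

The pattern is that an item is 'In' exactly when: has a double letter.
"gale" → no doubled letter → Out. "vessel" → 'ss' doubled → In. "fig" → no doubled letter → Out. "nova" → no doubled letter → Out.

Out, In, Out, Out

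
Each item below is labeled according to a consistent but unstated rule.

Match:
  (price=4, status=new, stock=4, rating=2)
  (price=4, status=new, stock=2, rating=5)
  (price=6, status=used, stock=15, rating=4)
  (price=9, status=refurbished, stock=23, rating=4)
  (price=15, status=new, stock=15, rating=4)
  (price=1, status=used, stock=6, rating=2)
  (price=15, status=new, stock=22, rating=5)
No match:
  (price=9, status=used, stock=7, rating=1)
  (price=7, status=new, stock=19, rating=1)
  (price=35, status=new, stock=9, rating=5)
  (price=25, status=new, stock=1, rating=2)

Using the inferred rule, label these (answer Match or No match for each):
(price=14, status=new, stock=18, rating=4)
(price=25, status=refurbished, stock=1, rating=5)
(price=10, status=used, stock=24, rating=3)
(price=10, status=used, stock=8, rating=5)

One predicate separates the groups cleanly: rating ≥ 2 AND price ≤ 15.

Match, No match, Match, Match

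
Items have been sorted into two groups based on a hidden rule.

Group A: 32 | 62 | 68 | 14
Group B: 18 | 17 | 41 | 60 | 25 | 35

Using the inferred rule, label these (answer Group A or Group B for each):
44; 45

Group A, Group B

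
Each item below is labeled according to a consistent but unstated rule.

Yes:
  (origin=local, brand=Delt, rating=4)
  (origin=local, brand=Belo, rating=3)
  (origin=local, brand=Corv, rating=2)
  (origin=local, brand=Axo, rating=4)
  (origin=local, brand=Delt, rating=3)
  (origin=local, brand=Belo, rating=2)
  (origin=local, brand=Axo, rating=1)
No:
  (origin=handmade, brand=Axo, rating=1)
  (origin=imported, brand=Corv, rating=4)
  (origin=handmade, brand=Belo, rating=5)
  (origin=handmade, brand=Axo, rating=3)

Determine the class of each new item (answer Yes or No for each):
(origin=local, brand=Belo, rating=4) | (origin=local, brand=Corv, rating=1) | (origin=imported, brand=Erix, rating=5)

'Yes' ⟺ origin is local.
Yes: (origin=local, brand=Belo, rating=4), since origin is local. Yes: (origin=local, brand=Corv, rating=1), since origin is local. No: (origin=imported, brand=Erix, rating=5), since origin is imported.

Yes, Yes, No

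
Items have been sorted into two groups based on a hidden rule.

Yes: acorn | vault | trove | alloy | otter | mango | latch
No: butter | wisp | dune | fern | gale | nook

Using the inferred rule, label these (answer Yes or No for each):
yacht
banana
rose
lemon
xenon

Yes, No, No, Yes, Yes

The distinguishing property — odd length — holds for all the 'Yes' cases and none of the 'No' cases.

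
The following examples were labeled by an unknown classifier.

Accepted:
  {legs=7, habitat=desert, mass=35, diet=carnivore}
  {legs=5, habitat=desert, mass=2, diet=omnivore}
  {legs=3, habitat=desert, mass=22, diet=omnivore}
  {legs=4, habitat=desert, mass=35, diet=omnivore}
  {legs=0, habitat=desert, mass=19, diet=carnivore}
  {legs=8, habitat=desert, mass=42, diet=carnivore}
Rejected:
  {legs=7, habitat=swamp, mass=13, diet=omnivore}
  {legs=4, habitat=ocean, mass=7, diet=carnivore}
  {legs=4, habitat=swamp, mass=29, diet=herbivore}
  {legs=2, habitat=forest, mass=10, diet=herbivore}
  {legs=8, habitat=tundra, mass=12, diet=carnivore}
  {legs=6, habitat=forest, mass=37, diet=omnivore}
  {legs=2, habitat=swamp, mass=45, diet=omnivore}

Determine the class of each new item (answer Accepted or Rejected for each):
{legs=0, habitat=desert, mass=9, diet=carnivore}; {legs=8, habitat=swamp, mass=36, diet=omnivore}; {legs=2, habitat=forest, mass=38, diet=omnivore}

Looking at the examples, the only property every 'Accepted' case has and every 'Rejected' case lacks is: habitat is desert.
{legs=0, habitat=desert, mass=9, diet=carnivore}: habitat is desert — matches, so Accepted.
{legs=8, habitat=swamp, mass=36, diet=omnivore}: habitat is swamp — doesn't qualify, so Rejected.
{legs=2, habitat=forest, mass=38, diet=omnivore}: habitat is forest — doesn't qualify, so Rejected.

Accepted, Rejected, Rejected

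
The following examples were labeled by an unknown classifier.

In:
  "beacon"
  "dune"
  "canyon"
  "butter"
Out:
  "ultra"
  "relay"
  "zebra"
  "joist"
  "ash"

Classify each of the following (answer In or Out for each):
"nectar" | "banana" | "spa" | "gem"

Rule: even length. This holds for each 'In' example and fails for each 'Out' one.
"nectar": length 6, matches → In.
"banana": length 6, matches → In.
"spa": length 3, fails the rule → Out.
"gem": length 3, fails the rule → Out.

In, In, Out, Out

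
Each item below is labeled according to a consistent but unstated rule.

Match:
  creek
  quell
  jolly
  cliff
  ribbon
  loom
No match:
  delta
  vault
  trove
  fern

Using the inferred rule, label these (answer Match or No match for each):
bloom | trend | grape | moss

Rule: has a double letter. This holds for each 'Match' example and fails for each 'No match' one.
bloom — 'oo' doubled, hence Match.
trend — no doubled letter, hence No match.
grape — no doubled letter, hence No match.
moss — 'ss' doubled, hence Match.

Match, No match, No match, Match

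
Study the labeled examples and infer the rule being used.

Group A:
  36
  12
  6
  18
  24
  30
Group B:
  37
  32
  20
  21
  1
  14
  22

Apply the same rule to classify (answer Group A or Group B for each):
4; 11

The rule appears to be: multiple of 6.
Group B: 4, since 4 = 6·0 + 4.
Group B: 11, since 11 = 6·1 + 5.

Group B, Group B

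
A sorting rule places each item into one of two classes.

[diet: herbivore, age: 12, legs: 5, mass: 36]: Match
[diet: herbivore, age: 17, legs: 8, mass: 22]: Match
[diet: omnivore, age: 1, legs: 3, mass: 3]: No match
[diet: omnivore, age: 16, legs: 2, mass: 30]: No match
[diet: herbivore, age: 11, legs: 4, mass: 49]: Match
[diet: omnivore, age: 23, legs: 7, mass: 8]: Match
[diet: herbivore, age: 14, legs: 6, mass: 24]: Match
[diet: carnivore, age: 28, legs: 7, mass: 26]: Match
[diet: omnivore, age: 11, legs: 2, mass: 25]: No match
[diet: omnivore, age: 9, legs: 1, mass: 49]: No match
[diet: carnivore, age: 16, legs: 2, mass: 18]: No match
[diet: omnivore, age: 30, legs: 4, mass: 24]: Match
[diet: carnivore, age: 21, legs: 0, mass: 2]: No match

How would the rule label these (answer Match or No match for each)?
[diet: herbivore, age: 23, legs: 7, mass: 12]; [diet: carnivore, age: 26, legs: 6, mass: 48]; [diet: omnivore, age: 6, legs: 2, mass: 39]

Match, Match, No match

The rule appears to be: legs ≥ 4.
[diet: herbivore, age: 23, legs: 7, mass: 12] — legs = 7, hence Match. [diet: carnivore, age: 26, legs: 6, mass: 48] — legs = 6, hence Match. [diet: omnivore, age: 6, legs: 2, mass: 39] — legs = 2, hence No match.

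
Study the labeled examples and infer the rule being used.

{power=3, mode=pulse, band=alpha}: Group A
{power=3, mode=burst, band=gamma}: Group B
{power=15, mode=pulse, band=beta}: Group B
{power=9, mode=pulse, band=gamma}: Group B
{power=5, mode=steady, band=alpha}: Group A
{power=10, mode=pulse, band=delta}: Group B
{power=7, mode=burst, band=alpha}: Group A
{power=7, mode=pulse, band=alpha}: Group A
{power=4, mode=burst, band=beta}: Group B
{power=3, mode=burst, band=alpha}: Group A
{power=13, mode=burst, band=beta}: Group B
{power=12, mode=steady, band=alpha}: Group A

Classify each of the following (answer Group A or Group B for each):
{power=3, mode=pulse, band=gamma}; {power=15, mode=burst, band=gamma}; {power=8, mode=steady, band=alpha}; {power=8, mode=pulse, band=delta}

Group B, Group B, Group A, Group B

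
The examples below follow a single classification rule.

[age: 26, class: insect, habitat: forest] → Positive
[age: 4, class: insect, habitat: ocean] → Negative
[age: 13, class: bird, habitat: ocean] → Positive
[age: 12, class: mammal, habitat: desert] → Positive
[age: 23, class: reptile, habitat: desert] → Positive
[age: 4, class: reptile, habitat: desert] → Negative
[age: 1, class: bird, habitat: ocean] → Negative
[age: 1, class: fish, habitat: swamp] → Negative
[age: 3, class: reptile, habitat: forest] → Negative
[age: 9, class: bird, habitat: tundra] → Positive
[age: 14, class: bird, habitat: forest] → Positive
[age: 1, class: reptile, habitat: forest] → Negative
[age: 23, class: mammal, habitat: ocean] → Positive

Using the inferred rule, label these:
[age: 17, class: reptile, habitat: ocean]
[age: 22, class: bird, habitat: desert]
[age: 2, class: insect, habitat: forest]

All 'Positive' examples share one property — age ≥ 9 — and every 'Negative' example lacks it.

Positive, Positive, Negative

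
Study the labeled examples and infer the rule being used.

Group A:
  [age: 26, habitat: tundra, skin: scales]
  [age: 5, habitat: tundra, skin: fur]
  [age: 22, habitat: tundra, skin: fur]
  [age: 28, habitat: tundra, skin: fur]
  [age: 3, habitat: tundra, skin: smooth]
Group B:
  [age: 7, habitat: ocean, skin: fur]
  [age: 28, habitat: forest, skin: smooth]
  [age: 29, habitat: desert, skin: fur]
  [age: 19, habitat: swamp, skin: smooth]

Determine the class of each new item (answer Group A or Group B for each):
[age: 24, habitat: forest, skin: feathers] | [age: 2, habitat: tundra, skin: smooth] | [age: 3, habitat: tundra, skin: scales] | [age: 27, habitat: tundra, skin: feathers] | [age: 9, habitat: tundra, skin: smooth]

Group B, Group A, Group A, Group A, Group A

Every 'Group A' example satisfies: habitat is tundra. None of the 'Group B' examples do.
[age: 24, habitat: forest, skin: feathers] — habitat is forest, hence Group B.
[age: 2, habitat: tundra, skin: smooth] — habitat is tundra, hence Group A.
[age: 3, habitat: tundra, skin: scales] — habitat is tundra, hence Group A.
[age: 27, habitat: tundra, skin: feathers] — habitat is tundra, hence Group A.
[age: 9, habitat: tundra, skin: smooth] — habitat is tundra, hence Group A.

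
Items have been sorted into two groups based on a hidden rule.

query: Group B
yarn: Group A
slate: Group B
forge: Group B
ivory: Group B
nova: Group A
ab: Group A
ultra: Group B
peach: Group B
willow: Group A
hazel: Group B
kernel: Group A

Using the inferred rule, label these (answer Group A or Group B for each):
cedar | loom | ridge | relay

Group B, Group A, Group B, Group B

One predicate separates the groups cleanly: even length.
cedar: length 5, fails the rule → Group B.
loom: length 4, satisfies this → Group A.
ridge: length 5, fails the rule → Group B.
relay: length 5, fails the rule → Group B.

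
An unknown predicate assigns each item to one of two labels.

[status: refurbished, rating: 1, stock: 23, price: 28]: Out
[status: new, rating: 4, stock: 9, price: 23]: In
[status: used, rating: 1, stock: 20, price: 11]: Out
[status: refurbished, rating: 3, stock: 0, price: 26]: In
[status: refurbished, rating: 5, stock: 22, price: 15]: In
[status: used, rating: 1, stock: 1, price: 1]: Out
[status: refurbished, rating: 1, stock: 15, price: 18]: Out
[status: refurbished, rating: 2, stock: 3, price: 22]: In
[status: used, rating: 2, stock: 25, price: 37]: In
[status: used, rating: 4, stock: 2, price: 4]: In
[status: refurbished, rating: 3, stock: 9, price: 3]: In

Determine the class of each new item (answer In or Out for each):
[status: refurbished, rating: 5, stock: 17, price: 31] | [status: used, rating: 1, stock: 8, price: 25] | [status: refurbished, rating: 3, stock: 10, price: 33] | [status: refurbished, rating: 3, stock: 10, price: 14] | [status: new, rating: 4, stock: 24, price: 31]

In, Out, In, In, In

A rule that fits every label: rating ≥ 2 — true of each 'In' example, false of each 'Out' one.
[status: refurbished, rating: 5, stock: 17, price: 31]: rating = 5 — satisfies this, so In. [status: used, rating: 1, stock: 8, price: 25]: rating = 1 — lacks this property, so Out. [status: refurbished, rating: 3, stock: 10, price: 33]: rating = 3 — satisfies this, so In. [status: refurbished, rating: 3, stock: 10, price: 14]: rating = 3 — satisfies this, so In. [status: new, rating: 4, stock: 24, price: 31]: rating = 4 — satisfies this, so In.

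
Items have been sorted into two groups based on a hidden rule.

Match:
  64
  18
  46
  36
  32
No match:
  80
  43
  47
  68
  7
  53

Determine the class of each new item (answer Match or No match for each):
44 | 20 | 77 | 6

The classifier is using: even AND at most 64.

Match, Match, No match, Match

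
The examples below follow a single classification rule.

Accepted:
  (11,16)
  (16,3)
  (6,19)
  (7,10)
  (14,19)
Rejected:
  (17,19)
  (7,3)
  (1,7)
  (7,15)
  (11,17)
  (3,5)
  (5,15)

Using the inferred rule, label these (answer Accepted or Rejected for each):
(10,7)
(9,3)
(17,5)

Accepted, Rejected, Rejected

Every 'Accepted' example satisfies: sum is odd. None of the 'Rejected' examples do.
(10,7) — 10+7 = 17, hence Accepted. (9,3) — 9+3 = 12, hence Rejected. (17,5) — 17+5 = 22, hence Rejected.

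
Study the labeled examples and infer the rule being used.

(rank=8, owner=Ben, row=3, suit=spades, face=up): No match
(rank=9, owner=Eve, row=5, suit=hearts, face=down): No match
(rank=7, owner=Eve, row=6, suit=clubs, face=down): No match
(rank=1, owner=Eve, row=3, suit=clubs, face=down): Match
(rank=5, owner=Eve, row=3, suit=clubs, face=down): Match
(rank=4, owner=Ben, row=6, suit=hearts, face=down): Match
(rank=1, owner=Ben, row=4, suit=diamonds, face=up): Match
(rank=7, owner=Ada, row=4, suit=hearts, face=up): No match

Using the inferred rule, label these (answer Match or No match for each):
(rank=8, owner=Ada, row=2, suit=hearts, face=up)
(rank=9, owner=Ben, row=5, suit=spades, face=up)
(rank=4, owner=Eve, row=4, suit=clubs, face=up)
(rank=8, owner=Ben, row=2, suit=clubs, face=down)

The classifier is using: rank ≤ 5.
No match: (rank=8, owner=Ada, row=2, suit=hearts, face=up), since rank = 8. No match: (rank=9, owner=Ben, row=5, suit=spades, face=up), since rank = 9. Match: (rank=4, owner=Eve, row=4, suit=clubs, face=up), since rank = 4. No match: (rank=8, owner=Ben, row=2, suit=clubs, face=down), since rank = 8.

No match, No match, Match, No match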